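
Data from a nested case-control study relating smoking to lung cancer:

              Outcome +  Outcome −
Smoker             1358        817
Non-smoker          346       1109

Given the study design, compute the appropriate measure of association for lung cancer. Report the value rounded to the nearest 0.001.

Cells: a = 1358, b = 817, c = 346, d = 1109.
This is a nested case-control study: participants were sampled on outcome status, so risks in the source population cannot be estimated directly — relative risk is not valid here. The odds ratio is the appropriate measure.
OR = (a·d)/(b·c) = (1358 × 1109) / (817 × 346) = 1506022 / 282682 = 5.32762

5.328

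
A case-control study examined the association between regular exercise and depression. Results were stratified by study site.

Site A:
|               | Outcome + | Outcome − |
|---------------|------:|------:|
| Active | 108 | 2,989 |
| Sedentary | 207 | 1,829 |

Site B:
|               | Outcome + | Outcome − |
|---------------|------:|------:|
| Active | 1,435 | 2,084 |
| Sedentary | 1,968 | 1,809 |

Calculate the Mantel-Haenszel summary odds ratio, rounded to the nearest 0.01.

0.58

OR_MH = Σ(aᵢdᵢ/nᵢ) / Σ(bᵢcᵢ/nᵢ), where nᵢ is the stratum total.
Stratum 1 (Site A): n = 5133; a·d/n = 108·1829/5133 = 38.4828; b·c/n = 2989·207/5133 = 120.5383
Stratum 2 (Site B): n = 7296; a·d/n = 1435·1809/7296 = 355.7998; b·c/n = 2084·1968/7296 = 562.1316
OR_MH = (38.4828 + 355.7998) / (120.5383 + 562.1316) = 394.2825 / 682.6699 = 0.57756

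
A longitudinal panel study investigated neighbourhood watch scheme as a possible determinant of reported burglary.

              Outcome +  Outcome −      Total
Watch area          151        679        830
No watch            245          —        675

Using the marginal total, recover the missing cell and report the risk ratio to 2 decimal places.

The missing cell is in the unexposed row: 675 − 245 = 430.
So a = 151, b = 679, c = 245, d = 430.
RR = [a/(a+b)] / [c/(c+d)] = (151/830) / (245/675) = 0.18193/0.36296 = 0.50123

0.50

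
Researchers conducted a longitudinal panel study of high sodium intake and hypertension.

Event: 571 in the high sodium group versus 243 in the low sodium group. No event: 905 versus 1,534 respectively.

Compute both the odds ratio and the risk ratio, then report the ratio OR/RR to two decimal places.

From the description: a = 571, b = 905, c = 243, d = 1534.
OR = (571·1534)/(905·243) = 875914/219915 = 3.98297
Risk in exposed = 571/1476 = 0.38686; risk in unexposed = 243/1777 = 0.13675; RR = 2.82899
OR/RR = 3.98297 / 2.82899 = 1.40791
The outcome is not rare, so the OR lies further from 1 than the RR.

1.41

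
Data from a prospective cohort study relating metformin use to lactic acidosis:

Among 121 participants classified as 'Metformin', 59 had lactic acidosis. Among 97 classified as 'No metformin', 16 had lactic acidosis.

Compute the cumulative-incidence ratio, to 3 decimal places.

From the description: a = 59, b = 62, c = 16, d = 81.
Risk in exposed = 59/121 = 0.48760; risk in unexposed = 16/97 = 0.16495.
RR = 0.48760 / 0.16495 = 2.95610
The risk among the exposed is 2.96 times that among the unexposed.

2.956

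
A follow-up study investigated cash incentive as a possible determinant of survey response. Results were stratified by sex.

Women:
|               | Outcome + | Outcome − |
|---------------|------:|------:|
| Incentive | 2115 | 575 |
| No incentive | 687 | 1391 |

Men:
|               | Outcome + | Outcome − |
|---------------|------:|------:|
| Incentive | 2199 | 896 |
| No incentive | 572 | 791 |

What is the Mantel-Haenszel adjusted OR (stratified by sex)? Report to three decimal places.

OR_MH = Σ(aᵢdᵢ/nᵢ) / Σ(bᵢcᵢ/nᵢ), where nᵢ is the stratum total.
Stratum 1 (Women): n = 4768; a·d/n = 2115·1391/4768 = 617.0229; b·c/n = 575·687/4768 = 82.8492
Stratum 2 (Men): n = 4458; a·d/n = 2199·791/4458 = 390.1770; b·c/n = 896·572/4458 = 114.9646
OR_MH = (617.0229 + 390.1770) / (82.8492 + 114.9646) = 1007.1998 / 197.8138 = 5.09166

5.092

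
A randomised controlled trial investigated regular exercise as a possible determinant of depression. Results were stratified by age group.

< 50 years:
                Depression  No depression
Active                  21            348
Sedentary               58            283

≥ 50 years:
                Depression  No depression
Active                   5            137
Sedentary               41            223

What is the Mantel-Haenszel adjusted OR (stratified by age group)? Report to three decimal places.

0.263

OR_MH = Σ(aᵢdᵢ/nᵢ) / Σ(bᵢcᵢ/nᵢ), where nᵢ is the stratum total.
Stratum 1 (< 50 years): n = 710; a·d/n = 21·283/710 = 8.3704; b·c/n = 348·58/710 = 28.4282
Stratum 2 (≥ 50 years): n = 406; a·d/n = 5·223/406 = 2.7463; b·c/n = 137·41/406 = 13.8350
OR_MH = (8.3704 + 2.7463) / (28.4282 + 13.8350) = 11.1167 / 42.2631 = 0.26304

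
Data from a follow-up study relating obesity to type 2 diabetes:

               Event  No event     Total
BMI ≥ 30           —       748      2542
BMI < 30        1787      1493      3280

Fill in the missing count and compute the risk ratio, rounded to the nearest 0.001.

The missing cell is in the exposed row: 2542 − 748 = 1794.
So a = 1794, b = 748, c = 1787, d = 1493.
RR = [a/(a+b)] / [c/(c+d)] = (1794/2542) / (1787/3280) = 0.70574/0.54482 = 1.29538

1.295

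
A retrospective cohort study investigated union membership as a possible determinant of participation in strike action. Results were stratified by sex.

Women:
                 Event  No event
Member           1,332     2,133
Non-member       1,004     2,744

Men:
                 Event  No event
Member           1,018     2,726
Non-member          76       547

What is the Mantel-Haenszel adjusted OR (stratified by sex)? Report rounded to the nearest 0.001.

OR_MH = Σ(aᵢdᵢ/nᵢ) / Σ(bᵢcᵢ/nᵢ), where nᵢ is the stratum total.
Stratum 1 (Women): n = 7213; a·d/n = 1332·2744/7213 = 506.7251; b·c/n = 2133·1004/7213 = 296.8989
Stratum 2 (Men): n = 4367; a·d/n = 1018·547/4367 = 127.5123; b·c/n = 2726·76/4367 = 47.4413
OR_MH = (506.7251 + 127.5123) / (296.8989 + 47.4413) = 634.2373 / 344.3402 = 1.84189

1.842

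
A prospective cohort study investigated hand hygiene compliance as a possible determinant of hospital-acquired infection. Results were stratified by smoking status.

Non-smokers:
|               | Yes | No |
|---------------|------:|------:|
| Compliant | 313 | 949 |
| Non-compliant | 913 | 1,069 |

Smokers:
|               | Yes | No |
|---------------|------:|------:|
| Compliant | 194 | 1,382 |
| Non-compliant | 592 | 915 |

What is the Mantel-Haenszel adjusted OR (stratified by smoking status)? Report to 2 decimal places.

0.30

OR_MH = Σ(aᵢdᵢ/nᵢ) / Σ(bᵢcᵢ/nᵢ), where nᵢ is the stratum total.
Stratum 1 (Non-smokers): n = 3244; a·d/n = 313·1069/3244 = 103.1433; b·c/n = 949·913/3244 = 267.0891
Stratum 2 (Smokers): n = 3083; a·d/n = 194·915/3083 = 57.5770; b·c/n = 1382·592/3083 = 265.3727
OR_MH = (103.1433 + 57.5770) / (267.0891 + 265.3727) = 160.7204 / 532.4618 = 0.30184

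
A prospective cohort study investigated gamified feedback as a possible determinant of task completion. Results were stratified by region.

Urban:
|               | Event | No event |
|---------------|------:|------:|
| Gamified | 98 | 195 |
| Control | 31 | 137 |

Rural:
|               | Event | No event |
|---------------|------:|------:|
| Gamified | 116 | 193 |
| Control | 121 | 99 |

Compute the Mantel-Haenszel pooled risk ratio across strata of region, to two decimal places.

0.93

RR_MH = Σ(aᵢ·n₀ᵢ/nᵢ) / Σ(cᵢ·n₁ᵢ/nᵢ), with n₁ᵢ = aᵢ+bᵢ (exposed), n₀ᵢ = cᵢ+dᵢ (unexposed), nᵢ = n₁ᵢ+n₀ᵢ.
Stratum 1 (Urban): n₁ = 293, n₀ = 168, n = 461; a·n₀/n = 98·168/461 = 35.7137; c·n₁/n = 31·293/461 = 19.7028
Stratum 2 (Rural): n₁ = 309, n₀ = 220, n = 529; a·n₀/n = 116·220/529 = 48.2420; c·n₁/n = 121·309/529 = 70.6786
RR_MH = (35.7137 + 48.2420) / (19.7028 + 70.6786) = 83.9556 / 90.3815 = 0.92890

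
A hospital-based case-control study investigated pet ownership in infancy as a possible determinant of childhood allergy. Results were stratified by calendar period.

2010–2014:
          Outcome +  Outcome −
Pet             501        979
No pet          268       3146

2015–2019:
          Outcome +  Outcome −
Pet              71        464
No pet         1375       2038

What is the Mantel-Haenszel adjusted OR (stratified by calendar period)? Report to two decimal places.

OR_MH = Σ(aᵢdᵢ/nᵢ) / Σ(bᵢcᵢ/nᵢ), where nᵢ is the stratum total.
Stratum 1 (2010–2014): n = 4894; a·d/n = 501·3146/4894 = 322.0568; b·c/n = 979·268/4894 = 53.6110
Stratum 2 (2015–2019): n = 3948; a·d/n = 71·2038/3948 = 36.6510; b·c/n = 464·1375/3948 = 161.6008
OR_MH = (322.0568 + 36.6510) / (53.6110 + 161.6008) = 358.7078 / 215.2118 = 1.66677

1.67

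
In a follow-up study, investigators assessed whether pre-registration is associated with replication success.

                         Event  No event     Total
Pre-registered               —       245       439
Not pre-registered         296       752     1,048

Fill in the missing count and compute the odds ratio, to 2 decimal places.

2.01

The missing cell is in the exposed row: 439 − 245 = 194.
So a = 194, b = 245, c = 296, d = 752.
OR = (a·d)/(b·c) = (194 × 752) / (245 × 296) = 145888 / 72520 = 2.01169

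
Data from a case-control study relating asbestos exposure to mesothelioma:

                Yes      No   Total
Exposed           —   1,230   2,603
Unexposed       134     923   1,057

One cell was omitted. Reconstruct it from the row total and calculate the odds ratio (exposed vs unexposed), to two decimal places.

7.69

The missing cell is in the exposed row: 2603 − 1230 = 1373.
So a = 1373, b = 1230, c = 134, d = 923.
OR = (a·d)/(b·c) = (1373 × 923) / (1230 × 134) = 1267279 / 164820 = 7.68887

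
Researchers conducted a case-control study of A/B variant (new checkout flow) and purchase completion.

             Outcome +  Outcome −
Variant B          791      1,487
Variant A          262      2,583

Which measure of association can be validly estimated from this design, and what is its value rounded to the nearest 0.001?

5.244

Cells: a = 791, b = 1487, c = 262, d = 2583.
This is a case-control study: participants were sampled on outcome status, so risks in the source population cannot be estimated directly — relative risk is not valid here. The odds ratio is the appropriate measure.
OR = (a·d)/(b·c) = (791 × 2583) / (1487 × 262) = 2043153 / 389594 = 5.24431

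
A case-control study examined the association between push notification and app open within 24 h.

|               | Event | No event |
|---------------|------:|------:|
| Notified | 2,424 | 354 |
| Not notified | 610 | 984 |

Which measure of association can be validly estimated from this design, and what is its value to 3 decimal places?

11.046

Cells: a = 2424, b = 354, c = 610, d = 984.
This is a case-control study: participants were sampled on outcome status, so risks in the source population cannot be estimated directly — relative risk is not valid here. The odds ratio is the appropriate measure.
OR = (a·d)/(b·c) = (2424 × 984) / (354 × 610) = 2385216 / 215940 = 11.04573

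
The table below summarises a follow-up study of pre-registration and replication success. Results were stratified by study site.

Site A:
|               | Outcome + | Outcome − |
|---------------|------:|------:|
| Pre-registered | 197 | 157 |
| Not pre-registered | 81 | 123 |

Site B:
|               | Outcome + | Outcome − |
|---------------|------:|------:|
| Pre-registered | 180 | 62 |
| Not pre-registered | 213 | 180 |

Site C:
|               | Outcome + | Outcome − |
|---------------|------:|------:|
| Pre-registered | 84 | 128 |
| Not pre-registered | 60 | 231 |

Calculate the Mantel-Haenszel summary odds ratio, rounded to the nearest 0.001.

2.260

OR_MH = Σ(aᵢdᵢ/nᵢ) / Σ(bᵢcᵢ/nᵢ), where nᵢ is the stratum total.
Stratum 1 (Site A): n = 558; a·d/n = 197·123/558 = 43.4247; b·c/n = 157·81/558 = 22.7903
Stratum 2 (Site B): n = 635; a·d/n = 180·180/635 = 51.0236; b·c/n = 62·213/635 = 20.7969
Stratum 3 (Site C): n = 503; a·d/n = 84·231/503 = 38.5765; b·c/n = 128·60/503 = 15.2684
OR_MH = (43.4247 + 51.0236 + 38.5765) / (22.7903 + 20.7969 + 15.2684) = 133.0249 / 58.8556 = 2.26019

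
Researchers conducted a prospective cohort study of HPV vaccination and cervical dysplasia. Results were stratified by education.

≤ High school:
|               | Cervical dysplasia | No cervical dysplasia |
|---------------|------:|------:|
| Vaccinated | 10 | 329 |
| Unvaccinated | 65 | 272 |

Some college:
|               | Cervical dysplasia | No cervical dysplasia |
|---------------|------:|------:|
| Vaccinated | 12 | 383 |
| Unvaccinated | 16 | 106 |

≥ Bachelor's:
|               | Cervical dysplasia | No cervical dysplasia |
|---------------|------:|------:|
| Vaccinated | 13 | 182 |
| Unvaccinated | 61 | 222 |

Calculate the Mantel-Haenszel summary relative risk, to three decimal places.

RR_MH = Σ(aᵢ·n₀ᵢ/nᵢ) / Σ(cᵢ·n₁ᵢ/nᵢ), with n₁ᵢ = aᵢ+bᵢ (exposed), n₀ᵢ = cᵢ+dᵢ (unexposed), nᵢ = n₁ᵢ+n₀ᵢ.
Stratum 1 (≤ High school): n₁ = 339, n₀ = 337, n = 676; a·n₀/n = 10·337/676 = 4.9852; c·n₁/n = 65·339/676 = 32.5962
Stratum 2 (Some college): n₁ = 395, n₀ = 122, n = 517; a·n₀/n = 12·122/517 = 2.8317; c·n₁/n = 16·395/517 = 12.2244
Stratum 3 (≥ Bachelor's): n₁ = 195, n₀ = 283, n = 478; a·n₀/n = 13·283/478 = 7.6967; c·n₁/n = 61·195/478 = 24.8849
RR_MH = (4.9852 + 2.8317 + 7.6967) / (32.5962 + 12.2244 + 24.8849) = 15.5136 / 69.7055 = 0.22256

0.223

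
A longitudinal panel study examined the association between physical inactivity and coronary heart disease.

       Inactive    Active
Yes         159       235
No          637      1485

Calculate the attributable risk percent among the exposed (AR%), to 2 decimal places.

31.60

Reading the table with exposure as columns: a = 159 (Inactive, case), b = 637 (Inactive, non-case), c = 235 (Active, case), d = 1485.
Risk in exposed = 159/796 = 0.19975; risk in unexposed = 235/1720 = 0.13663.
RR = 0.19975/0.13663 = 1.46199
AR% = (RR − 1)/RR × 100 = (1.46199 − 1)/1.46199 × 100 = 31.6001%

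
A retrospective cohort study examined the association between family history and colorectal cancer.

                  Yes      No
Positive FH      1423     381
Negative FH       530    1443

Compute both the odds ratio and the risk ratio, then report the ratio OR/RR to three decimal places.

3.463

Cells: a = 1423, b = 381, c = 530, d = 1443.
OR = (1423·1443)/(381·530) = 2053389/201930 = 10.16882
Risk in exposed = 1423/1804 = 0.78880; risk in unexposed = 530/1973 = 0.26863; RR = 2.93643
OR/RR = 10.16882 / 2.93643 = 3.46299
The outcome is not rare, so the OR lies further from 1 than the RR.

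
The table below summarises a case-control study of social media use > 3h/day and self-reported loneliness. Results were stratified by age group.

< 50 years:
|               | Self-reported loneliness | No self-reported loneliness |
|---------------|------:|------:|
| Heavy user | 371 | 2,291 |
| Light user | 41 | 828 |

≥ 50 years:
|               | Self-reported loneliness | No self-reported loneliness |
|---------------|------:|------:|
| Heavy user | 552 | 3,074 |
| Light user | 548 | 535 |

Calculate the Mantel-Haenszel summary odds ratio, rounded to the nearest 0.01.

OR_MH = Σ(aᵢdᵢ/nᵢ) / Σ(bᵢcᵢ/nᵢ), where nᵢ is the stratum total.
Stratum 1 (< 50 years): n = 3531; a·d/n = 371·828/3531 = 86.9975; b·c/n = 2291·41/3531 = 26.6018
Stratum 2 (≥ 50 years): n = 4709; a·d/n = 552·535/4709 = 62.7140; b·c/n = 3074·548/4709 = 357.7303
OR_MH = (86.9975 + 62.7140) / (26.6018 + 357.7303) = 149.7114 / 384.3321 = 0.38954

0.39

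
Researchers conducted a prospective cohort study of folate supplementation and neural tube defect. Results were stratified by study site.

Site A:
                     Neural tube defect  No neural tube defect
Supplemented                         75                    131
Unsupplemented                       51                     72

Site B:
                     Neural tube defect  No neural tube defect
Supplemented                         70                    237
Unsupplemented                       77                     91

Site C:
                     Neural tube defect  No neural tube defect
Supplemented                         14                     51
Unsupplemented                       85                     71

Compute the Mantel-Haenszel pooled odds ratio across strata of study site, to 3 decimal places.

0.438

OR_MH = Σ(aᵢdᵢ/nᵢ) / Σ(bᵢcᵢ/nᵢ), where nᵢ is the stratum total.
Stratum 1 (Site A): n = 329; a·d/n = 75·72/329 = 16.4134; b·c/n = 131·51/329 = 20.3070
Stratum 2 (Site B): n = 475; a·d/n = 70·91/475 = 13.4105; b·c/n = 237·77/475 = 38.4189
Stratum 3 (Site C): n = 221; a·d/n = 14·71/221 = 4.4977; b·c/n = 51·85/221 = 19.6154
OR_MH = (16.4134 + 13.4105 + 4.4977) / (20.3070 + 38.4189 + 19.6154) = 34.3216 / 78.3413 = 0.43810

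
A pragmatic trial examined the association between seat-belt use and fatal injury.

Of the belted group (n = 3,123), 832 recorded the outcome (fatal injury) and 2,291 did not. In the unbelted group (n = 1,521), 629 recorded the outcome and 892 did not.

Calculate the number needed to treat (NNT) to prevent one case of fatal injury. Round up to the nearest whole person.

Risk in treated group = 832/3123 = 0.26641; risk in control = 629/1521 = 0.41354.
Absolute risk reduction = 0.41354 − 0.26641 = 0.14713
NNT = 1 / ARR = 1 / 0.14713 = 6.797 → round up → 7

7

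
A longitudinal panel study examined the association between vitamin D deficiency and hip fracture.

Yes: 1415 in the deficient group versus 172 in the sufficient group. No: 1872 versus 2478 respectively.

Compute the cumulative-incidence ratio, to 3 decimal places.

6.632

From the description: a = 1415, b = 1872, c = 172, d = 2478.
Risk in exposed = 1415/3287 = 0.43048; risk in unexposed = 172/2650 = 0.06491.
RR = 0.43048 / 0.06491 = 6.63245
The risk among the exposed is 6.63 times that among the unexposed.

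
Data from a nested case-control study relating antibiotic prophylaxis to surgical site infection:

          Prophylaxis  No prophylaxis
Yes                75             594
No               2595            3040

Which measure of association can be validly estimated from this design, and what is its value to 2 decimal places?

Reading the table with exposure as columns: a = 75 (Prophylaxis, case), b = 2595 (Prophylaxis, non-case), c = 594 (No prophylaxis, case), d = 3040.
This is a nested case-control study: participants were sampled on outcome status, so risks in the source population cannot be estimated directly — relative risk is not valid here. The odds ratio is the appropriate measure.
OR = (a·d)/(b·c) = (75 × 3040) / (2595 × 594) = 228000 / 1541430 = 0.14791

0.15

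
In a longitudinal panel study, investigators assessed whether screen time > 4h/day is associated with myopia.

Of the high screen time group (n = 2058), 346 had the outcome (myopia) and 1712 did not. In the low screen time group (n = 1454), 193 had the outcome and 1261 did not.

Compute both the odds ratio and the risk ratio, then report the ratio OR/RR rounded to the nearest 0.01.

From the description: a = 346, b = 1712, c = 193, d = 1261.
OR = (346·1261)/(1712·193) = 436306/330416 = 1.32047
Risk in exposed = 346/2058 = 0.16812; risk in unexposed = 193/1454 = 0.13274; RR = 1.26660
OR/RR = 1.32047 / 1.26660 = 1.04254
The outcome is not rare, so the OR lies further from 1 than the RR.

1.04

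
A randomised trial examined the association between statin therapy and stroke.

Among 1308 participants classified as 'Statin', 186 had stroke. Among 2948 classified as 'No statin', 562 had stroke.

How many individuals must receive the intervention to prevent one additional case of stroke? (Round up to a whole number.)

Risk in treated group = 186/1308 = 0.14220; risk in control = 562/2948 = 0.19064.
Absolute risk reduction = 0.19064 − 0.14220 = 0.04844
NNT = 1 / ARR = 1 / 0.04844 = 20.646 → round up → 21

21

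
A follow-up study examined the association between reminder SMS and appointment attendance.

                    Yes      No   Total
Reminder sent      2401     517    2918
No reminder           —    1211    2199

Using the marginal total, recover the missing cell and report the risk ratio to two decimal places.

1.83

The missing cell is in the unexposed row: 2199 − 1211 = 988.
So a = 2401, b = 517, c = 988, d = 1211.
RR = [a/(a+b)] / [c/(c+d)] = (2401/2918) / (988/2199) = 0.82282/0.44930 = 1.83137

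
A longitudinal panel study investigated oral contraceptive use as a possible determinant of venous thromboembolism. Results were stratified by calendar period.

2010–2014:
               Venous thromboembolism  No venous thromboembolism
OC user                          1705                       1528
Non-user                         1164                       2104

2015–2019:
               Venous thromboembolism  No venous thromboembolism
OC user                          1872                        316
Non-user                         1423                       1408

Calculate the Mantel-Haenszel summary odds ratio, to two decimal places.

2.97

OR_MH = Σ(aᵢdᵢ/nᵢ) / Σ(bᵢcᵢ/nᵢ), where nᵢ is the stratum total.
Stratum 1 (2010–2014): n = 6501; a·d/n = 1705·2104/6501 = 551.8105; b·c/n = 1528·1164/6501 = 273.5874
Stratum 2 (2015–2019): n = 5019; a·d/n = 1872·1408/5019 = 525.1596; b·c/n = 316·1423/5019 = 89.5931
OR_MH = (551.8105 + 525.1596) / (273.5874 + 89.5931) = 1076.9701 / 363.1806 = 2.96538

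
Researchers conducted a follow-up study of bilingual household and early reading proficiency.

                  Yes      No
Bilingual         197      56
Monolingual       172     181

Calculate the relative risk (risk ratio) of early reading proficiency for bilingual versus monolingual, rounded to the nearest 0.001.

1.598

Cells: a = 197, b = 56, c = 172, d = 181.
Risk in exposed = 197/253 = 0.77866; risk in unexposed = 172/353 = 0.48725.
RR = 0.77866 / 0.48725 = 1.59806
The risk among the exposed is 1.60 times that among the unexposed.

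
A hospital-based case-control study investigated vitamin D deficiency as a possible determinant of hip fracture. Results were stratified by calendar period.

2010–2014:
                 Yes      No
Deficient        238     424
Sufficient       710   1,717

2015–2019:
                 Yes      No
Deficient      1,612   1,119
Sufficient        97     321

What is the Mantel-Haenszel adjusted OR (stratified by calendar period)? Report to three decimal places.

OR_MH = Σ(aᵢdᵢ/nᵢ) / Σ(bᵢcᵢ/nᵢ), where nᵢ is the stratum total.
Stratum 1 (2010–2014): n = 3089; a·d/n = 238·1717/3089 = 132.2907; b·c/n = 424·710/3089 = 97.4555
Stratum 2 (2015–2019): n = 3149; a·d/n = 1612·321/3149 = 164.3226; b·c/n = 1119·97/3149 = 34.4690
OR_MH = (132.2907 + 164.3226) / (97.4555 + 34.4690) = 296.6134 / 131.9245 = 2.24836

2.248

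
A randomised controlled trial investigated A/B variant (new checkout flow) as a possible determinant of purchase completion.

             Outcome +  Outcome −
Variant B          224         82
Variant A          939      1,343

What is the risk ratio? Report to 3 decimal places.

Cells: a = 224, b = 82, c = 939, d = 1343.
Risk in exposed = 224/306 = 0.73203; risk in unexposed = 939/2282 = 0.41148.
RR = 0.73203 / 0.41148 = 1.77900
The risk among the exposed is 1.78 times that among the unexposed.

1.779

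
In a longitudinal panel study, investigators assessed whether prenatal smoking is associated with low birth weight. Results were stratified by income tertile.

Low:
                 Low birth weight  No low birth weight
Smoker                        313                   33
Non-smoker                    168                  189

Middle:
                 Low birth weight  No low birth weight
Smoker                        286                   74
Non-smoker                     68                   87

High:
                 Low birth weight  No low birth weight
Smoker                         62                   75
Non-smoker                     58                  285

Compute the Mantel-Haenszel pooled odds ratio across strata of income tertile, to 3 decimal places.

6.335

OR_MH = Σ(aᵢdᵢ/nᵢ) / Σ(bᵢcᵢ/nᵢ), where nᵢ is the stratum total.
Stratum 1 (Low): n = 703; a·d/n = 313·189/703 = 84.1494; b·c/n = 33·168/703 = 7.8862
Stratum 2 (Middle): n = 515; a·d/n = 286·87/515 = 48.3146; b·c/n = 74·68/515 = 9.7709
Stratum 3 (High): n = 480; a·d/n = 62·285/480 = 36.8125; b·c/n = 75·58/480 = 9.0625
OR_MH = (84.1494 + 48.3146 + 36.8125) / (7.8862 + 9.7709 + 9.0625) = 169.2764 / 26.7196 = 6.33530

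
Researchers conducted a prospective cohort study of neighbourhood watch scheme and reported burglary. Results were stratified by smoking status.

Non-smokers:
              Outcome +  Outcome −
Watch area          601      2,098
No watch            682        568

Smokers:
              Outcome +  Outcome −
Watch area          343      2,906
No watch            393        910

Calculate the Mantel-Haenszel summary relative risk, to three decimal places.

0.386

RR_MH = Σ(aᵢ·n₀ᵢ/nᵢ) / Σ(cᵢ·n₁ᵢ/nᵢ), with n₁ᵢ = aᵢ+bᵢ (exposed), n₀ᵢ = cᵢ+dᵢ (unexposed), nᵢ = n₁ᵢ+n₀ᵢ.
Stratum 1 (Non-smokers): n₁ = 2699, n₀ = 1250, n = 3949; a·n₀/n = 601·1250/3949 = 190.2380; c·n₁/n = 682·2699/3949 = 466.1226
Stratum 2 (Smokers): n₁ = 3249, n₀ = 1303, n = 4552; a·n₀/n = 343·1303/4552 = 98.1830; c·n₁/n = 393·3249/4552 = 280.5046
RR_MH = (190.2380 + 98.1830) / (466.1226 + 280.5046) = 288.4210 / 746.6272 = 0.38630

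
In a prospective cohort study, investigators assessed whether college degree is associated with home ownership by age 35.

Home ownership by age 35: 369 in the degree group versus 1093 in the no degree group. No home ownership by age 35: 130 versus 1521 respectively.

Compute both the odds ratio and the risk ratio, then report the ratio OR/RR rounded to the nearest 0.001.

From the description: a = 369, b = 130, c = 1093, d = 1521.
OR = (369·1521)/(130·1093) = 561249/142090 = 3.94995
Risk in exposed = 369/499 = 0.73948; risk in unexposed = 1093/2614 = 0.41813; RR = 1.76853
OR/RR = 3.94995 / 1.76853 = 2.23347
The outcome is not rare, so the OR lies further from 1 than the RR.

2.233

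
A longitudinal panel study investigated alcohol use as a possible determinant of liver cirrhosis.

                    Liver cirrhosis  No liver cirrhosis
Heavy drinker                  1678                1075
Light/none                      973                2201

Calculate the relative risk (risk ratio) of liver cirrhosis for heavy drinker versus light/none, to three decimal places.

Cells: a = 1678, b = 1075, c = 973, d = 2201.
Risk in exposed = 1678/2753 = 0.60952; risk in unexposed = 973/3174 = 0.30655.
RR = 0.60952 / 0.30655 = 1.98829
The risk among the exposed is 1.99 times that among the unexposed.

1.988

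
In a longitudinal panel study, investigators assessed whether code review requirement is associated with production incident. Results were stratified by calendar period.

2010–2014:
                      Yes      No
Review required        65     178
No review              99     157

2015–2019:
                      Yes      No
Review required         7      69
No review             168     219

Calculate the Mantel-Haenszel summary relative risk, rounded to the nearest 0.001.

0.517

RR_MH = Σ(aᵢ·n₀ᵢ/nᵢ) / Σ(cᵢ·n₁ᵢ/nᵢ), with n₁ᵢ = aᵢ+bᵢ (exposed), n₀ᵢ = cᵢ+dᵢ (unexposed), nᵢ = n₁ᵢ+n₀ᵢ.
Stratum 1 (2010–2014): n₁ = 243, n₀ = 256, n = 499; a·n₀/n = 65·256/499 = 33.3467; c·n₁/n = 99·243/499 = 48.2104
Stratum 2 (2015–2019): n₁ = 76, n₀ = 387, n = 463; a·n₀/n = 7·387/463 = 5.8510; c·n₁/n = 168·76/463 = 27.5767
RR_MH = (33.3467 + 5.8510) / (48.2104 + 27.5767) = 39.1977 / 75.7871 = 0.51721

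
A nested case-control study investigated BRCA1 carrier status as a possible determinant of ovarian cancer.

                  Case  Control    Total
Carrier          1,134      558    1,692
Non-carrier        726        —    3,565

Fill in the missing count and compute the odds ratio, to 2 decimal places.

7.95

The missing cell is in the unexposed row: 3565 − 726 = 2839.
So a = 1134, b = 558, c = 726, d = 2839.
OR = (a·d)/(b·c) = (1134 × 2839) / (558 × 726) = 3219426 / 405108 = 7.94708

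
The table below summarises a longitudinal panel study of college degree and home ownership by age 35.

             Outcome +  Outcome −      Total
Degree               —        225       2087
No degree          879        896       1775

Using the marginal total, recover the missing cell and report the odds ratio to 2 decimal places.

8.44

The missing cell is in the exposed row: 2087 − 225 = 1862.
So a = 1862, b = 225, c = 879, d = 896.
OR = (a·d)/(b·c) = (1862 × 896) / (225 × 879) = 1668352 / 197775 = 8.43561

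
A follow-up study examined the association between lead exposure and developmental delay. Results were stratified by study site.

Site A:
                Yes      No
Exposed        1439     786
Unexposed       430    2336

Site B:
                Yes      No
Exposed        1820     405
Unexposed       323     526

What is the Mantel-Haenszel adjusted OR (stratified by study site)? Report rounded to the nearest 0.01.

OR_MH = Σ(aᵢdᵢ/nᵢ) / Σ(bᵢcᵢ/nᵢ), where nᵢ is the stratum total.
Stratum 1 (Site A): n = 4991; a·d/n = 1439·2336/4991 = 673.5131; b·c/n = 786·430/4991 = 67.7179
Stratum 2 (Site B): n = 3074; a·d/n = 1820·526/3074 = 311.4249; b·c/n = 405·323/3074 = 42.5553
OR_MH = (673.5131 + 311.4249) / (67.7179 + 42.5553) = 984.9380 / 110.2732 = 8.93180

8.93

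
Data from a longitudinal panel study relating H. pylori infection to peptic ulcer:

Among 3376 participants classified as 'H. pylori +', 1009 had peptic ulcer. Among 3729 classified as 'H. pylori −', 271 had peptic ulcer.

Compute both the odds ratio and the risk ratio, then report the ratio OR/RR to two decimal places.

From the description: a = 1009, b = 2367, c = 271, d = 3458.
OR = (1009·3458)/(2367·271) = 3489122/641457 = 5.43937
Risk in exposed = 1009/3376 = 0.29887; risk in unexposed = 271/3729 = 0.07267; RR = 4.11256
OR/RR = 5.43937 / 4.11256 = 1.32263
The outcome is not rare, so the OR lies further from 1 than the RR.

1.32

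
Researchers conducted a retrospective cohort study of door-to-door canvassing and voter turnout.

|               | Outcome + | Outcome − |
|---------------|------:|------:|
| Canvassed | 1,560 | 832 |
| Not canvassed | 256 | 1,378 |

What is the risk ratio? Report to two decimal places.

4.16

Cells: a = 1560, b = 832, c = 256, d = 1378.
Risk in exposed = 1560/2392 = 0.65217; risk in unexposed = 256/1634 = 0.15667.
RR = 0.65217 / 0.15667 = 4.16270
The risk among the exposed is 4.16 times that among the unexposed.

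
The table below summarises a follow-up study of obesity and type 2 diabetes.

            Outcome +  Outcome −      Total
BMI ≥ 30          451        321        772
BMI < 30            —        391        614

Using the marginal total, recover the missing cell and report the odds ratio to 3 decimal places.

2.463

The missing cell is in the unexposed row: 614 − 391 = 223.
So a = 451, b = 321, c = 223, d = 391.
OR = (a·d)/(b·c) = (451 × 391) / (321 × 223) = 176341 / 71583 = 2.46345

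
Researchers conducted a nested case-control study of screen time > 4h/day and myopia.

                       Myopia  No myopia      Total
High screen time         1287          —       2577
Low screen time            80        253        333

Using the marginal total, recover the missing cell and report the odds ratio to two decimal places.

The missing cell is in the exposed row: 2577 − 1287 = 1290.
So a = 1287, b = 1290, c = 80, d = 253.
OR = (a·d)/(b·c) = (1287 × 253) / (1290 × 80) = 325611 / 103200 = 3.15515

3.16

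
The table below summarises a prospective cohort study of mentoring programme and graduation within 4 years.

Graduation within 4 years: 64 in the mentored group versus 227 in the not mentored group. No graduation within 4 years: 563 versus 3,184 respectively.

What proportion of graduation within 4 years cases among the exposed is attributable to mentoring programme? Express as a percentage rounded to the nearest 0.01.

34.80

From the description: a = 64, b = 563, c = 227, d = 3184.
Risk in exposed = 64/627 = 0.10207; risk in unexposed = 227/3411 = 0.06655.
RR = 0.10207/0.06655 = 1.53380
AR% = (RR − 1)/RR × 100 = (1.53380 − 1)/1.53380 × 100 = 34.8024%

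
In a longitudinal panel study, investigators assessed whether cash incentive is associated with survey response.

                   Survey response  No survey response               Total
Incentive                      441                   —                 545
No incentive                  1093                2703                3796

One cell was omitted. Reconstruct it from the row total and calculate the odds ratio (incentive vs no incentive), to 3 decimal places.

10.487

The missing cell is in the exposed row: 545 − 441 = 104.
So a = 441, b = 104, c = 1093, d = 2703.
OR = (a·d)/(b·c) = (441 × 2703) / (104 × 1093) = 1192023 / 113672 = 10.48651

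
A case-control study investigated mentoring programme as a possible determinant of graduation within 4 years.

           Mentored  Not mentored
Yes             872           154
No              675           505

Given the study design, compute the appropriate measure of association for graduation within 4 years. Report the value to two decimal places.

4.24

Reading the table with exposure as columns: a = 872 (Mentored, case), b = 675 (Mentored, non-case), c = 154 (Not mentored, case), d = 505.
This is a case-control study: participants were sampled on outcome status, so risks in the source population cannot be estimated directly — relative risk is not valid here. The odds ratio is the appropriate measure.
OR = (a·d)/(b·c) = (872 × 505) / (675 × 154) = 440360 / 103950 = 4.23627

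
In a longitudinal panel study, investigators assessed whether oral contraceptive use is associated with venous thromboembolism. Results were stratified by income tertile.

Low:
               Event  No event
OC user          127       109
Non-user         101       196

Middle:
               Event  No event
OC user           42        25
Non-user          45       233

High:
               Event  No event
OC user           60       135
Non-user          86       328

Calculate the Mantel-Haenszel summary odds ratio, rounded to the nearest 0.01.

2.50

OR_MH = Σ(aᵢdᵢ/nᵢ) / Σ(bᵢcᵢ/nᵢ), where nᵢ is the stratum total.
Stratum 1 (Low): n = 533; a·d/n = 127·196/533 = 46.7017; b·c/n = 109·101/533 = 20.6548
Stratum 2 (Middle): n = 345; a·d/n = 42·233/345 = 28.3652; b·c/n = 25·45/345 = 3.2609
Stratum 3 (High): n = 609; a·d/n = 60·328/609 = 32.3153; b·c/n = 135·86/609 = 19.0640
OR_MH = (46.7017 + 28.3652 + 32.3153) / (20.6548 + 3.2609 + 19.0640) = 107.3822 / 42.9797 = 2.49844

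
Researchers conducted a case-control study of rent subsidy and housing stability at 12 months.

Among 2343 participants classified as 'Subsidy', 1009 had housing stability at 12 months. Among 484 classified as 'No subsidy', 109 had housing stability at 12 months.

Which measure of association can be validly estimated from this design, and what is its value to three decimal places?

2.602

From the description: a = 1009, b = 1334, c = 109, d = 375.
This is a case-control study: participants were sampled on outcome status, so risks in the source population cannot be estimated directly — relative risk is not valid here. The odds ratio is the appropriate measure.
OR = (a·d)/(b·c) = (1009 × 375) / (1334 × 109) = 378375 / 145406 = 2.60220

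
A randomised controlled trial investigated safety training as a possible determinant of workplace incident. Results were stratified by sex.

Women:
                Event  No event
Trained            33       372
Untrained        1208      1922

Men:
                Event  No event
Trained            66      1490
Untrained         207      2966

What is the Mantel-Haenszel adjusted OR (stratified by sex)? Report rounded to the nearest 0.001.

0.308

OR_MH = Σ(aᵢdᵢ/nᵢ) / Σ(bᵢcᵢ/nᵢ), where nᵢ is the stratum total.
Stratum 1 (Women): n = 3535; a·d/n = 33·1922/3535 = 17.9423; b·c/n = 372·1208/3535 = 127.1219
Stratum 2 (Men): n = 4729; a·d/n = 66·2966/4729 = 41.3948; b·c/n = 1490·207/4729 = 65.2210
OR_MH = (17.9423 + 41.3948) / (127.1219 + 65.2210) = 59.3371 / 192.3429 = 0.30850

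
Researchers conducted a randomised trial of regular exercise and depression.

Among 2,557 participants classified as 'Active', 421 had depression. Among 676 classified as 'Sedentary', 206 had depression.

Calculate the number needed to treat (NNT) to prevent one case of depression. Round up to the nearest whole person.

Risk in treated group = 421/2557 = 0.16465; risk in control = 206/676 = 0.30473.
Absolute risk reduction = 0.30473 − 0.16465 = 0.14009
NNT = 1 / ARR = 1 / 0.14009 = 7.138 → round up → 8

8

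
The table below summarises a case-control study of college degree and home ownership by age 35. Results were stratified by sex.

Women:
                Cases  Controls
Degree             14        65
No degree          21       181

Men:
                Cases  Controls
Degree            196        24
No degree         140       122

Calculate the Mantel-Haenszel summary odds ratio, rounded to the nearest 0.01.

OR_MH = Σ(aᵢdᵢ/nᵢ) / Σ(bᵢcᵢ/nᵢ), where nᵢ is the stratum total.
Stratum 1 (Women): n = 281; a·d/n = 14·181/281 = 9.0178; b·c/n = 65·21/281 = 4.8577
Stratum 2 (Men): n = 482; a·d/n = 196·122/482 = 49.6100; b·c/n = 24·140/482 = 6.9710
OR_MH = (9.0178 + 49.6100) / (4.8577 + 6.9710) = 58.6278 / 11.8286 = 4.95644

4.96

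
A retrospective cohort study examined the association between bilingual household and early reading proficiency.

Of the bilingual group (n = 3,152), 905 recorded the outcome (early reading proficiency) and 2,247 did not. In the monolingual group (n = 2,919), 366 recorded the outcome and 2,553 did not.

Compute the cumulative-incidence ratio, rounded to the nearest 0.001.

From the description: a = 905, b = 2247, c = 366, d = 2553.
Risk in exposed = 905/3152 = 0.28712; risk in unexposed = 366/2919 = 0.12539.
RR = 0.28712 / 0.12539 = 2.28989
The risk among the exposed is 2.29 times that among the unexposed.

2.290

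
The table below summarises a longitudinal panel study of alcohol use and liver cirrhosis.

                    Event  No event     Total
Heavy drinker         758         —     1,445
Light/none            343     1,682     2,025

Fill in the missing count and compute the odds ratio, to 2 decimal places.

5.41

The missing cell is in the exposed row: 1445 − 758 = 687.
So a = 758, b = 687, c = 343, d = 1682.
OR = (a·d)/(b·c) = (758 × 1682) / (687 × 343) = 1274956 / 235641 = 5.41059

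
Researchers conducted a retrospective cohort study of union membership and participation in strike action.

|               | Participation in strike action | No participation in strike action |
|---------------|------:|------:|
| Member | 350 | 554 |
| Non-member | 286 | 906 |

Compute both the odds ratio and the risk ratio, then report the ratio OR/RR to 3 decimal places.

1.240

Cells: a = 350, b = 554, c = 286, d = 906.
OR = (350·906)/(554·286) = 317100/158444 = 2.00134
Risk in exposed = 350/904 = 0.38717; risk in unexposed = 286/1192 = 0.23993; RR = 1.61365
OR/RR = 2.00134 / 1.61365 = 1.24025
The outcome is not rare, so the OR lies further from 1 than the RR.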